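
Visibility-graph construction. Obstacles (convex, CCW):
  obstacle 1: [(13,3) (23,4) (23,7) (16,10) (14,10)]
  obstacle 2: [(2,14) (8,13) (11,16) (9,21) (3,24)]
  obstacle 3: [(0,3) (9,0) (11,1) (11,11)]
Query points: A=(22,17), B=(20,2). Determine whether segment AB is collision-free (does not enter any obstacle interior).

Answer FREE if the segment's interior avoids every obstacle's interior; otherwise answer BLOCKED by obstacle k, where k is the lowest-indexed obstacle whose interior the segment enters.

BLOCKED by obstacle 1

Obstacle 1 [(13,3) (23,4) (23,7) (16,10) (14,10)]:
  edge (13,3)–(23,4): crosses AB
  edge (23,4)–(23,7): clear
  edge (23,7)–(16,10): crosses AB
  edge (16,10)–(14,10): clear
  edge (14,10)–(13,3): clear
  → BLOCKED
Obstacle 2 [(2,14) (8,13) (11,16) (9,21) (3,24)]:
  edge (2,14)–(8,13): clear
  edge (8,13)–(11,16): clear
  edge (11,16)–(9,21): clear
  edge (9,21)–(3,24): clear
  edge (3,24)–(2,14): clear
  midpoint (21,19/2) outside
  → clear
Obstacle 3 [(0,3) (9,0) (11,1) (11,11)]:
  edge (0,3)–(9,0): clear
  edge (9,0)–(11,1): clear
  edge (11,1)–(11,11): clear
  edge (11,11)–(0,3): clear
  midpoint (21,19/2) outside
  → clear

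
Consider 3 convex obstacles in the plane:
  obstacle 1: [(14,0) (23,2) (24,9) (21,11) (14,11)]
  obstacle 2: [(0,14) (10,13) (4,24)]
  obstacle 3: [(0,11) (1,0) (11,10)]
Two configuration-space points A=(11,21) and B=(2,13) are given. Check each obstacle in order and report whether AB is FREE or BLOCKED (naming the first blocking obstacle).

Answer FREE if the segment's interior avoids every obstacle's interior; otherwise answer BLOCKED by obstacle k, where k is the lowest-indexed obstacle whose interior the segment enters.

Obstacle 1 [(14,0) (23,2) (24,9) (21,11) (14,11)]:
  edge (14,0)–(23,2): clear
  edge (23,2)–(24,9): clear
  edge (24,9)–(21,11): clear
  edge (21,11)–(14,11): clear
  edge (14,11)–(14,0): clear
  midpoint (13/2,17) outside
  → clear
Obstacle 2 [(0,14) (10,13) (4,24)]:
  edge (0,14)–(10,13): crosses AB
  edge (10,13)–(4,24): crosses AB
  edge (4,24)–(0,14): clear
  → BLOCKED
Obstacle 3 [(0,11) (1,0) (11,10)]:
  edge (0,11)–(1,0): clear
  edge (1,0)–(11,10): clear
  edge (11,10)–(0,11): clear
  midpoint (13/2,17) outside
  → clear

BLOCKED by obstacle 2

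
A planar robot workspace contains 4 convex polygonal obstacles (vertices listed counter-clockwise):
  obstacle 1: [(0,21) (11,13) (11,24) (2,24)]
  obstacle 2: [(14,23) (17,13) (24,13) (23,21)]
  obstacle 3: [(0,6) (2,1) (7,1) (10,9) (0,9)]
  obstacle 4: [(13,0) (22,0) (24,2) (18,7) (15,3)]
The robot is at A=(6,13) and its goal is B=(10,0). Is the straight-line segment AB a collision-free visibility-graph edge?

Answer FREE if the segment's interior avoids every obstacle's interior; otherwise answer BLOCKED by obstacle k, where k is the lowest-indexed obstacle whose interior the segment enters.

BLOCKED by obstacle 3

Obstacle 1 [(0,21) (11,13) (11,24) (2,24)]:
  edge (0,21)–(11,13): clear
  edge (11,13)–(11,24): clear
  edge (11,24)–(2,24): clear
  edge (2,24)–(0,21): clear
  midpoint (8,13/2) outside
  → clear
Obstacle 2 [(14,23) (17,13) (24,13) (23,21)]:
  edge (14,23)–(17,13): clear
  edge (17,13)–(24,13): clear
  edge (24,13)–(23,21): clear
  edge (23,21)–(14,23): clear
  midpoint (8,13/2) outside
  → clear
Obstacle 3 [(0,6) (2,1) (7,1) (10,9) (0,9)]:
  edge (0,6)–(2,1): clear
  edge (2,1)–(7,1): clear
  edge (7,1)–(10,9): crosses AB
  edge (10,9)–(0,9): crosses AB
  edge (0,9)–(0,6): clear
  → BLOCKED
Obstacle 4 [(13,0) (22,0) (24,2) (18,7) (15,3)]:
  edge (13,0)–(22,0): clear
  edge (22,0)–(24,2): clear
  edge (24,2)–(18,7): clear
  edge (18,7)–(15,3): clear
  edge (15,3)–(13,0): clear
  midpoint (8,13/2) outside
  → clear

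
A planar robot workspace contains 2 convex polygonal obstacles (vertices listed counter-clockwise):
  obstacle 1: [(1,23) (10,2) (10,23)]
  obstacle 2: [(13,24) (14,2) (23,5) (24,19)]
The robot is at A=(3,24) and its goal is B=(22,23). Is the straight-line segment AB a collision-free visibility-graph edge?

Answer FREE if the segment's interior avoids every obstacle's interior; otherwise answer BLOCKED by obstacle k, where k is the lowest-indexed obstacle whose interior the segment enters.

Obstacle 1 [(1,23) (10,2) (10,23)]:
  edge (1,23)–(10,2): clear
  edge (10,2)–(10,23): clear
  edge (10,23)–(1,23): clear
  midpoint (25/2,47/2) outside
  → clear
Obstacle 2 [(13,24) (14,2) (23,5) (24,19)]:
  edge (13,24)–(14,2): crosses AB
  edge (14,2)–(23,5): clear
  edge (23,5)–(24,19): clear
  edge (24,19)–(13,24): crosses AB
  → BLOCKED

BLOCKED by obstacle 2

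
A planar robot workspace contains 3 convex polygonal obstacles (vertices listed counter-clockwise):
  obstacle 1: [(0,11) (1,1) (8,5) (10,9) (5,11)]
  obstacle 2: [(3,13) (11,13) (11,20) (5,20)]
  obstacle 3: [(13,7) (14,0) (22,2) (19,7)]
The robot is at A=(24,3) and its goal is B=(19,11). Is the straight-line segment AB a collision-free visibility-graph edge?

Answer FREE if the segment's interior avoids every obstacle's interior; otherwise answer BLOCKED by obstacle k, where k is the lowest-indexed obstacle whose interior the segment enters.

Obstacle 1 [(0,11) (1,1) (8,5) (10,9) (5,11)]:
  edge (0,11)–(1,1): clear
  edge (1,1)–(8,5): clear
  edge (8,5)–(10,9): clear
  edge (10,9)–(5,11): clear
  edge (5,11)–(0,11): clear
  midpoint (43/2,7) outside
  → clear
Obstacle 2 [(3,13) (11,13) (11,20) (5,20)]:
  edge (3,13)–(11,13): clear
  edge (11,13)–(11,20): clear
  edge (11,20)–(5,20): clear
  edge (5,20)–(3,13): clear
  midpoint (43/2,7) outside
  → clear
Obstacle 3 [(13,7) (14,0) (22,2) (19,7)]:
  edge (13,7)–(14,0): clear
  edge (14,0)–(22,2): clear
  edge (22,2)–(19,7): clear
  edge (19,7)–(13,7): clear
  midpoint (43/2,7) outside
  → clear

FREE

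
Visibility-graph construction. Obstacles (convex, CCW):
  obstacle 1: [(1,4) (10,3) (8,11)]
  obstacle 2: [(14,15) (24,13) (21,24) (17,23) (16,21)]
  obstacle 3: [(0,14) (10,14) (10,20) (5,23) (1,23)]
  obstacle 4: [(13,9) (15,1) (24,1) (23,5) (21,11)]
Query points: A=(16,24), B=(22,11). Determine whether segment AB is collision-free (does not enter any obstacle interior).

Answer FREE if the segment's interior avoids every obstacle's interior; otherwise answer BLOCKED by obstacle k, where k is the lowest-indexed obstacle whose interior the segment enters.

BLOCKED by obstacle 2

Obstacle 1 [(1,4) (10,3) (8,11)]:
  edge (1,4)–(10,3): clear
  edge (10,3)–(8,11): clear
  edge (8,11)–(1,4): clear
  midpoint (19,35/2) outside
  → clear
Obstacle 2 [(14,15) (24,13) (21,24) (17,23) (16,21)]:
  edge (14,15)–(24,13): crosses AB
  edge (24,13)–(21,24): clear
  edge (21,24)–(17,23): clear
  edge (17,23)–(16,21): crosses AB
  edge (16,21)–(14,15): clear
  → BLOCKED
Obstacle 3 [(0,14) (10,14) (10,20) (5,23) (1,23)]:
  edge (0,14)–(10,14): clear
  edge (10,14)–(10,20): clear
  edge (10,20)–(5,23): clear
  edge (5,23)–(1,23): clear
  edge (1,23)–(0,14): clear
  midpoint (19,35/2) outside
  → clear
Obstacle 4 [(13,9) (15,1) (24,1) (23,5) (21,11)]:
  edge (13,9)–(15,1): clear
  edge (15,1)–(24,1): clear
  edge (24,1)–(23,5): clear
  edge (23,5)–(21,11): clear
  edge (21,11)–(13,9): clear
  midpoint (19,35/2) outside
  → clear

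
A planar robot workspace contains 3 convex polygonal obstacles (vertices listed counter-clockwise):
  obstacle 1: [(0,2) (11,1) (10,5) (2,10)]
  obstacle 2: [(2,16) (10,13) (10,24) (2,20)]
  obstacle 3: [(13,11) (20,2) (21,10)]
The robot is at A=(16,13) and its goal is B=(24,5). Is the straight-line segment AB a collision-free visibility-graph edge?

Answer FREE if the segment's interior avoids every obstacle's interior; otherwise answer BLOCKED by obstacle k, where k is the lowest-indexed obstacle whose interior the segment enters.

BLOCKED by obstacle 3

Obstacle 1 [(0,2) (11,1) (10,5) (2,10)]:
  edge (0,2)–(11,1): clear
  edge (11,1)–(10,5): clear
  edge (10,5)–(2,10): clear
  edge (2,10)–(0,2): clear
  midpoint (20,9) outside
  → clear
Obstacle 2 [(2,16) (10,13) (10,24) (2,20)]:
  edge (2,16)–(10,13): clear
  edge (10,13)–(10,24): clear
  edge (10,24)–(2,20): clear
  edge (2,20)–(2,16): clear
  midpoint (20,9) outside
  → clear
Obstacle 3 [(13,11) (20,2) (21,10)]:
  edge (13,11)–(20,2): clear
  edge (20,2)–(21,10): crosses AB
  edge (21,10)–(13,11): crosses AB
  → BLOCKED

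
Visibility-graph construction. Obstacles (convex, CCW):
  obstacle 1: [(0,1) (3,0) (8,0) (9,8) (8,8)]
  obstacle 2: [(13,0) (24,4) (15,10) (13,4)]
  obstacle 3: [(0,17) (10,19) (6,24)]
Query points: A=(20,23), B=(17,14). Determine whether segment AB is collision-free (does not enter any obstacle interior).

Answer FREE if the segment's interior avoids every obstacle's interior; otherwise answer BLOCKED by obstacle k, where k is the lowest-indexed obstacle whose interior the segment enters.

FREE

Obstacle 1 [(0,1) (3,0) (8,0) (9,8) (8,8)]:
  edge (0,1)–(3,0): clear
  edge (3,0)–(8,0): clear
  edge (8,0)–(9,8): clear
  edge (9,8)–(8,8): clear
  edge (8,8)–(0,1): clear
  midpoint (37/2,37/2) outside
  → clear
Obstacle 2 [(13,0) (24,4) (15,10) (13,4)]:
  edge (13,0)–(24,4): clear
  edge (24,4)–(15,10): clear
  edge (15,10)–(13,4): clear
  edge (13,4)–(13,0): clear
  midpoint (37/2,37/2) outside
  → clear
Obstacle 3 [(0,17) (10,19) (6,24)]:
  edge (0,17)–(10,19): clear
  edge (10,19)–(6,24): clear
  edge (6,24)–(0,17): clear
  midpoint (37/2,37/2) outside
  → clear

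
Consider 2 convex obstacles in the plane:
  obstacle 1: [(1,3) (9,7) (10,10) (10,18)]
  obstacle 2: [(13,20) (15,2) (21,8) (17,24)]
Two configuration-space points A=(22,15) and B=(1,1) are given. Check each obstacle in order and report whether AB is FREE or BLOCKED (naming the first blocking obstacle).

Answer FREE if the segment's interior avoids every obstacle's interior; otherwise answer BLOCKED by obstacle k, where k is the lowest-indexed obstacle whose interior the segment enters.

Obstacle 1 [(1,3) (9,7) (10,10) (10,18)]:
  edge (1,3)–(9,7): clear
  edge (9,7)–(10,10): clear
  edge (10,10)–(10,18): clear
  edge (10,18)–(1,3): clear
  midpoint (23/2,8) outside
  → clear
Obstacle 2 [(13,20) (15,2) (21,8) (17,24)]:
  edge (13,20)–(15,2): crosses AB
  edge (15,2)–(21,8): clear
  edge (21,8)–(17,24): crosses AB
  edge (17,24)–(13,20): clear
  → BLOCKED

BLOCKED by obstacle 2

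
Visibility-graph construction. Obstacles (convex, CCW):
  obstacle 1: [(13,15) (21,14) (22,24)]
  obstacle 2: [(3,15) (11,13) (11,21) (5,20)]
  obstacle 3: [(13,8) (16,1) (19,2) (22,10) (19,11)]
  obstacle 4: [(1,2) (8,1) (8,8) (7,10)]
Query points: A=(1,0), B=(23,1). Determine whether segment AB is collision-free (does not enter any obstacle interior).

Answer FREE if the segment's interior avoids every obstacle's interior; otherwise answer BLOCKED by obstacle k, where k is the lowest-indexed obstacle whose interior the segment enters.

Obstacle 1 [(13,15) (21,14) (22,24)]:
  edge (13,15)–(21,14): clear
  edge (21,14)–(22,24): clear
  edge (22,24)–(13,15): clear
  midpoint (12,1/2) outside
  → clear
Obstacle 2 [(3,15) (11,13) (11,21) (5,20)]:
  edge (3,15)–(11,13): clear
  edge (11,13)–(11,21): clear
  edge (11,21)–(5,20): clear
  edge (5,20)–(3,15): clear
  midpoint (12,1/2) outside
  → clear
Obstacle 3 [(13,8) (16,1) (19,2) (22,10) (19,11)]:
  edge (13,8)–(16,1): clear
  edge (16,1)–(19,2): clear
  edge (19,2)–(22,10): clear
  edge (22,10)–(19,11): clear
  edge (19,11)–(13,8): clear
  midpoint (12,1/2) outside
  → clear
Obstacle 4 [(1,2) (8,1) (8,8) (7,10)]:
  edge (1,2)–(8,1): clear
  edge (8,1)–(8,8): clear
  edge (8,8)–(7,10): clear
  edge (7,10)–(1,2): clear
  midpoint (12,1/2) outside
  → clear

FREE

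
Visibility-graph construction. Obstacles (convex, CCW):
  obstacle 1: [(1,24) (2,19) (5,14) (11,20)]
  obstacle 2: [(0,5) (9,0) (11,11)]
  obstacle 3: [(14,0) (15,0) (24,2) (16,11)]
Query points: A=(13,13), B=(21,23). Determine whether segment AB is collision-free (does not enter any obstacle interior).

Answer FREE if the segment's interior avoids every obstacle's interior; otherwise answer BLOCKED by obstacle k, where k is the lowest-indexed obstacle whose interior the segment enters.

Obstacle 1 [(1,24) (2,19) (5,14) (11,20)]:
  edge (1,24)–(2,19): clear
  edge (2,19)–(5,14): clear
  edge (5,14)–(11,20): clear
  edge (11,20)–(1,24): clear
  midpoint (17,18) outside
  → clear
Obstacle 2 [(0,5) (9,0) (11,11)]:
  edge (0,5)–(9,0): clear
  edge (9,0)–(11,11): clear
  edge (11,11)–(0,5): clear
  midpoint (17,18) outside
  → clear
Obstacle 3 [(14,0) (15,0) (24,2) (16,11)]:
  edge (14,0)–(15,0): clear
  edge (15,0)–(24,2): clear
  edge (24,2)–(16,11): clear
  edge (16,11)–(14,0): clear
  midpoint (17,18) outside
  → clear

FREE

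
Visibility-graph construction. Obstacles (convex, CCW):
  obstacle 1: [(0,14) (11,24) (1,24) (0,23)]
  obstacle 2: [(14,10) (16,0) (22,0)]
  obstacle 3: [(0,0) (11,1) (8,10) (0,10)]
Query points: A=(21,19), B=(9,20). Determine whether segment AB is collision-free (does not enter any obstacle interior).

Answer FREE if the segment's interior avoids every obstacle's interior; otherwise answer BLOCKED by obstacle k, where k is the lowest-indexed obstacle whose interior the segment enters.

FREE

Obstacle 1 [(0,14) (11,24) (1,24) (0,23)]:
  edge (0,14)–(11,24): clear
  edge (11,24)–(1,24): clear
  edge (1,24)–(0,23): clear
  edge (0,23)–(0,14): clear
  midpoint (15,39/2) outside
  → clear
Obstacle 2 [(14,10) (16,0) (22,0)]:
  edge (14,10)–(16,0): clear
  edge (16,0)–(22,0): clear
  edge (22,0)–(14,10): clear
  midpoint (15,39/2) outside
  → clear
Obstacle 3 [(0,0) (11,1) (8,10) (0,10)]:
  edge (0,0)–(11,1): clear
  edge (11,1)–(8,10): clear
  edge (8,10)–(0,10): clear
  edge (0,10)–(0,0): clear
  midpoint (15,39/2) outside
  → clear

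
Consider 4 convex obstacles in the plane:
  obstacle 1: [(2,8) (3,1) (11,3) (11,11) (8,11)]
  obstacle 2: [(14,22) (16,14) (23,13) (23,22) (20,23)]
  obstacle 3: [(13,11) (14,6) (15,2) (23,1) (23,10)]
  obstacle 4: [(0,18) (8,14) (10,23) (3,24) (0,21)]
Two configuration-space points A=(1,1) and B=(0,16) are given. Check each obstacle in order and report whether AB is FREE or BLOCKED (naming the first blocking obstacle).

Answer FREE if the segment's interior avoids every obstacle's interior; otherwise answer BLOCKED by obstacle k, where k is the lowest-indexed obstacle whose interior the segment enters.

Obstacle 1 [(2,8) (3,1) (11,3) (11,11) (8,11)]:
  edge (2,8)–(3,1): clear
  edge (3,1)–(11,3): clear
  edge (11,3)–(11,11): clear
  edge (11,11)–(8,11): clear
  edge (8,11)–(2,8): clear
  midpoint (1/2,17/2) outside
  → clear
Obstacle 2 [(14,22) (16,14) (23,13) (23,22) (20,23)]:
  edge (14,22)–(16,14): clear
  edge (16,14)–(23,13): clear
  edge (23,13)–(23,22): clear
  edge (23,22)–(20,23): clear
  edge (20,23)–(14,22): clear
  midpoint (1/2,17/2) outside
  → clear
Obstacle 3 [(13,11) (14,6) (15,2) (23,1) (23,10)]:
  edge (13,11)–(14,6): clear
  edge (14,6)–(15,2): clear
  edge (15,2)–(23,1): clear
  edge (23,1)–(23,10): clear
  edge (23,10)–(13,11): clear
  midpoint (1/2,17/2) outside
  → clear
Obstacle 4 [(0,18) (8,14) (10,23) (3,24) (0,21)]:
  edge (0,18)–(8,14): clear
  edge (8,14)–(10,23): clear
  edge (10,23)–(3,24): clear
  edge (3,24)–(0,21): clear
  edge (0,21)–(0,18): clear
  midpoint (1/2,17/2) outside
  → clear

FREE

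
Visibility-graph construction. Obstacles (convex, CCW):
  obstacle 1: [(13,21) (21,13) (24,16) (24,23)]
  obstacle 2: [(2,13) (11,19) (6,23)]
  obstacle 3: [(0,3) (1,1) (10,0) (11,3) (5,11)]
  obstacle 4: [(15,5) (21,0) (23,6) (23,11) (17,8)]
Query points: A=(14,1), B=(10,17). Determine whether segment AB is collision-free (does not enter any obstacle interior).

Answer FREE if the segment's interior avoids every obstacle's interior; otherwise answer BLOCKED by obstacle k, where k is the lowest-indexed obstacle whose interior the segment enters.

FREE

Obstacle 1 [(13,21) (21,13) (24,16) (24,23)]:
  edge (13,21)–(21,13): clear
  edge (21,13)–(24,16): clear
  edge (24,16)–(24,23): clear
  edge (24,23)–(13,21): clear
  midpoint (12,9) outside
  → clear
Obstacle 2 [(2,13) (11,19) (6,23)]:
  edge (2,13)–(11,19): clear
  edge (11,19)–(6,23): clear
  edge (6,23)–(2,13): clear
  midpoint (12,9) outside
  → clear
Obstacle 3 [(0,3) (1,1) (10,0) (11,3) (5,11)]:
  edge (0,3)–(1,1): clear
  edge (1,1)–(10,0): clear
  edge (10,0)–(11,3): clear
  edge (11,3)–(5,11): clear
  edge (5,11)–(0,3): clear
  midpoint (12,9) outside
  → clear
Obstacle 4 [(15,5) (21,0) (23,6) (23,11) (17,8)]:
  edge (15,5)–(21,0): clear
  edge (21,0)–(23,6): clear
  edge (23,6)–(23,11): clear
  edge (23,11)–(17,8): clear
  edge (17,8)–(15,5): clear
  midpoint (12,9) outside
  → clear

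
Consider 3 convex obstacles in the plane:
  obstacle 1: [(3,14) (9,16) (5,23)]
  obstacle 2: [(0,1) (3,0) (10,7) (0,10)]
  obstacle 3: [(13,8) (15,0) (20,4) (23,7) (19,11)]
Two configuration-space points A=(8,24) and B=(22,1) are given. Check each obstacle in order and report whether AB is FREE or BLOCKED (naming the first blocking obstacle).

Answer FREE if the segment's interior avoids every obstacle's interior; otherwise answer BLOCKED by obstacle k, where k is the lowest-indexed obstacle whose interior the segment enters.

BLOCKED by obstacle 3

Obstacle 1 [(3,14) (9,16) (5,23)]:
  edge (3,14)–(9,16): clear
  edge (9,16)–(5,23): clear
  edge (5,23)–(3,14): clear
  midpoint (15,25/2) outside
  → clear
Obstacle 2 [(0,1) (3,0) (10,7) (0,10)]:
  edge (0,1)–(3,0): clear
  edge (3,0)–(10,7): clear
  edge (10,7)–(0,10): clear
  edge (0,10)–(0,1): clear
  midpoint (15,25/2) outside
  → clear
Obstacle 3 [(13,8) (15,0) (20,4) (23,7) (19,11)]:
  edge (13,8)–(15,0): clear
  edge (15,0)–(20,4): clear
  edge (20,4)–(23,7): crosses AB
  edge (23,7)–(19,11): clear
  edge (19,11)–(13,8): crosses AB
  → BLOCKED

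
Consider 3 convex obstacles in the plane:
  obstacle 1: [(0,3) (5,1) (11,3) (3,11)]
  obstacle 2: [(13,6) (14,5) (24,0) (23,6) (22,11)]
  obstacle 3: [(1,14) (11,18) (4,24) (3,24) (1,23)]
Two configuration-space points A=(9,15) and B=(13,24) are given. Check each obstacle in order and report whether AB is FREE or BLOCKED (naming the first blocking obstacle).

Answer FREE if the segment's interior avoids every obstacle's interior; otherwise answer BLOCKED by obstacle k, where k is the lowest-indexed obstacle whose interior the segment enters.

Obstacle 1 [(0,3) (5,1) (11,3) (3,11)]:
  edge (0,3)–(5,1): clear
  edge (5,1)–(11,3): clear
  edge (11,3)–(3,11): clear
  edge (3,11)–(0,3): clear
  midpoint (11,39/2) outside
  → clear
Obstacle 2 [(13,6) (14,5) (24,0) (23,6) (22,11)]:
  edge (13,6)–(14,5): clear
  edge (14,5)–(24,0): clear
  edge (24,0)–(23,6): clear
  edge (23,6)–(22,11): clear
  edge (22,11)–(13,6): clear
  midpoint (11,39/2) outside
  → clear
Obstacle 3 [(1,14) (11,18) (4,24) (3,24) (1,23)]:
  edge (1,14)–(11,18): crosses AB
  edge (11,18)–(4,24): crosses AB
  edge (4,24)–(3,24): clear
  edge (3,24)–(1,23): clear
  edge (1,23)–(1,14): clear
  → BLOCKED

BLOCKED by obstacle 3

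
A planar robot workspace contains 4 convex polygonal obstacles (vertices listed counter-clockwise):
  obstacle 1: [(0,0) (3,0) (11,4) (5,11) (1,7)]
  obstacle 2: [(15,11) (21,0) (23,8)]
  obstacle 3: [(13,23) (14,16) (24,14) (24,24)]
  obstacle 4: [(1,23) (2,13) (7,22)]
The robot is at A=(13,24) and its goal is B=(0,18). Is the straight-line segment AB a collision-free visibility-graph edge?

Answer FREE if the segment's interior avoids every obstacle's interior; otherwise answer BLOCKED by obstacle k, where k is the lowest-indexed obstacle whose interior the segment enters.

Obstacle 1 [(0,0) (3,0) (11,4) (5,11) (1,7)]:
  edge (0,0)–(3,0): clear
  edge (3,0)–(11,4): clear
  edge (11,4)–(5,11): clear
  edge (5,11)–(1,7): clear
  edge (1,7)–(0,0): clear
  midpoint (13/2,21) outside
  → clear
Obstacle 2 [(15,11) (21,0) (23,8)]:
  edge (15,11)–(21,0): clear
  edge (21,0)–(23,8): clear
  edge (23,8)–(15,11): clear
  midpoint (13/2,21) outside
  → clear
Obstacle 3 [(13,23) (14,16) (24,14) (24,24)]:
  edge (13,23)–(14,16): clear
  edge (14,16)–(24,14): clear
  edge (24,14)–(24,24): clear
  edge (24,24)–(13,23): clear
  midpoint (13/2,21) outside
  → clear
Obstacle 4 [(1,23) (2,13) (7,22)]:
  edge (1,23)–(2,13): crosses AB
  edge (2,13)–(7,22): crosses AB
  edge (7,22)–(1,23): clear
  → BLOCKED

BLOCKED by obstacle 4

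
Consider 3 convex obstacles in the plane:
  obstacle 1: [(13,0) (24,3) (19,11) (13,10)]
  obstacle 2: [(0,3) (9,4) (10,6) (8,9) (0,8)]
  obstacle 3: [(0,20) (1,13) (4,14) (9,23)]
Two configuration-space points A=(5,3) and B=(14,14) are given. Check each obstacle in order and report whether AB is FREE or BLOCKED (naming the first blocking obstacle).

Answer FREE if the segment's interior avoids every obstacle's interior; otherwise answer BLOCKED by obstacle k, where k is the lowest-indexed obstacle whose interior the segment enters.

BLOCKED by obstacle 2

Obstacle 1 [(13,0) (24,3) (19,11) (13,10)]:
  edge (13,0)–(24,3): clear
  edge (24,3)–(19,11): clear
  edge (19,11)–(13,10): clear
  edge (13,10)–(13,0): clear
  midpoint (19/2,17/2) outside
  → clear
Obstacle 2 [(0,3) (9,4) (10,6) (8,9) (0,8)]:
  edge (0,3)–(9,4): crosses AB
  edge (9,4)–(10,6): clear
  edge (10,6)–(8,9): crosses AB
  edge (8,9)–(0,8): clear
  edge (0,8)–(0,3): clear
  → BLOCKED
Obstacle 3 [(0,20) (1,13) (4,14) (9,23)]:
  edge (0,20)–(1,13): clear
  edge (1,13)–(4,14): clear
  edge (4,14)–(9,23): clear
  edge (9,23)–(0,20): clear
  midpoint (19/2,17/2) outside
  → clear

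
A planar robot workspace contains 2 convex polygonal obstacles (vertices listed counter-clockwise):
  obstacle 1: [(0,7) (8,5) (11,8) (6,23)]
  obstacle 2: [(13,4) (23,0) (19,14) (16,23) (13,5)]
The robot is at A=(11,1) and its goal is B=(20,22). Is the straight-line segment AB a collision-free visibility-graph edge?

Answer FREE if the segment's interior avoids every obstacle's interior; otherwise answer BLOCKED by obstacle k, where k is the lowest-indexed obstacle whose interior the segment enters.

BLOCKED by obstacle 2

Obstacle 1 [(0,7) (8,5) (11,8) (6,23)]:
  edge (0,7)–(8,5): clear
  edge (8,5)–(11,8): clear
  edge (11,8)–(6,23): clear
  edge (6,23)–(0,7): clear
  midpoint (31/2,23/2) outside
  → clear
Obstacle 2 [(13,4) (23,0) (19,14) (16,23) (13,5)]:
  edge (13,4)–(23,0): clear
  edge (23,0)–(19,14): clear
  edge (19,14)–(16,23): crosses AB
  edge (16,23)–(13,5): crosses AB
  edge (13,5)–(13,4): clear
  → BLOCKED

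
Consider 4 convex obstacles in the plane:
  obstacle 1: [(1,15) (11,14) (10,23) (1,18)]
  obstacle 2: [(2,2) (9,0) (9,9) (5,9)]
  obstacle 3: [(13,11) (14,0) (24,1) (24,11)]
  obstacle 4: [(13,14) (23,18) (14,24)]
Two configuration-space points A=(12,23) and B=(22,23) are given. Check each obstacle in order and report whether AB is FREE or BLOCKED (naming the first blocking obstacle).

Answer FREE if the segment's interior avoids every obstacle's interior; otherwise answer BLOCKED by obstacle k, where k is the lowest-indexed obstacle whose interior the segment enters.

Obstacle 1 [(1,15) (11,14) (10,23) (1,18)]:
  edge (1,15)–(11,14): clear
  edge (11,14)–(10,23): clear
  edge (10,23)–(1,18): clear
  edge (1,18)–(1,15): clear
  midpoint (17,23) outside
  → clear
Obstacle 2 [(2,2) (9,0) (9,9) (5,9)]:
  edge (2,2)–(9,0): clear
  edge (9,0)–(9,9): clear
  edge (9,9)–(5,9): clear
  edge (5,9)–(2,2): clear
  midpoint (17,23) outside
  → clear
Obstacle 3 [(13,11) (14,0) (24,1) (24,11)]:
  edge (13,11)–(14,0): clear
  edge (14,0)–(24,1): clear
  edge (24,1)–(24,11): clear
  edge (24,11)–(13,11): clear
  midpoint (17,23) outside
  → clear
Obstacle 4 [(13,14) (23,18) (14,24)]:
  edge (13,14)–(23,18): clear
  edge (23,18)–(14,24): crosses AB
  edge (14,24)–(13,14): crosses AB
  → BLOCKED

BLOCKED by obstacle 4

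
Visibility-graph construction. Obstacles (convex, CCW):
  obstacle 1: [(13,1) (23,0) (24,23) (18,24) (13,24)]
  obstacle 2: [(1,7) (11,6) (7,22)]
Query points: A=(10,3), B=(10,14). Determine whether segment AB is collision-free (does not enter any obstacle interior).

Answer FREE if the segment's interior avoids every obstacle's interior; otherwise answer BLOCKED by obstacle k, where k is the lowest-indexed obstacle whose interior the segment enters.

Obstacle 1 [(13,1) (23,0) (24,23) (18,24) (13,24)]:
  edge (13,1)–(23,0): clear
  edge (23,0)–(24,23): clear
  edge (24,23)–(18,24): clear
  edge (18,24)–(13,24): clear
  edge (13,24)–(13,1): clear
  midpoint (10,17/2) outside
  → clear
Obstacle 2 [(1,7) (11,6) (7,22)]:
  edge (1,7)–(11,6): crosses AB
  edge (11,6)–(7,22): crosses AB
  edge (7,22)–(1,7): clear
  → BLOCKED

BLOCKED by obstacle 2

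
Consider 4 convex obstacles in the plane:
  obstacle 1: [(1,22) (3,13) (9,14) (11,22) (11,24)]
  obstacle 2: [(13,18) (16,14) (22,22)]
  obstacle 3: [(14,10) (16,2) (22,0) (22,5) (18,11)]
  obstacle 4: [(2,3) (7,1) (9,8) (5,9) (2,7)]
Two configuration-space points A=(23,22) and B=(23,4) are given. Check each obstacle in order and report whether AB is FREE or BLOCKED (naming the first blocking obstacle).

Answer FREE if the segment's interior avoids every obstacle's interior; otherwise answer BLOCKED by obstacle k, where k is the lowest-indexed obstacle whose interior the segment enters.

FREE

Obstacle 1 [(1,22) (3,13) (9,14) (11,22) (11,24)]:
  edge (1,22)–(3,13): clear
  edge (3,13)–(9,14): clear
  edge (9,14)–(11,22): clear
  edge (11,22)–(11,24): clear
  edge (11,24)–(1,22): clear
  midpoint (23,13) outside
  → clear
Obstacle 2 [(13,18) (16,14) (22,22)]:
  edge (13,18)–(16,14): clear
  edge (16,14)–(22,22): clear
  edge (22,22)–(13,18): clear
  midpoint (23,13) outside
  → clear
Obstacle 3 [(14,10) (16,2) (22,0) (22,5) (18,11)]:
  edge (14,10)–(16,2): clear
  edge (16,2)–(22,0): clear
  edge (22,0)–(22,5): clear
  edge (22,5)–(18,11): clear
  edge (18,11)–(14,10): clear
  midpoint (23,13) outside
  → clear
Obstacle 4 [(2,3) (7,1) (9,8) (5,9) (2,7)]:
  edge (2,3)–(7,1): clear
  edge (7,1)–(9,8): clear
  edge (9,8)–(5,9): clear
  edge (5,9)–(2,7): clear
  edge (2,7)–(2,3): clear
  midpoint (23,13) outside
  → clear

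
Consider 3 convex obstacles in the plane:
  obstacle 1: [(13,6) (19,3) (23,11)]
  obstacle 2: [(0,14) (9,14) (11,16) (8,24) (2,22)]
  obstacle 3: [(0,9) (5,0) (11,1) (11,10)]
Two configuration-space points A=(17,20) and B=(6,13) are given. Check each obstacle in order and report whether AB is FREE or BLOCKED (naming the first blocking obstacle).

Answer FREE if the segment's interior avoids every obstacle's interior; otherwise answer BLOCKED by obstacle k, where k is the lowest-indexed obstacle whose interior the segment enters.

BLOCKED by obstacle 2

Obstacle 1 [(13,6) (19,3) (23,11)]:
  edge (13,6)–(19,3): clear
  edge (19,3)–(23,11): clear
  edge (23,11)–(13,6): clear
  midpoint (23/2,33/2) outside
  → clear
Obstacle 2 [(0,14) (9,14) (11,16) (8,24) (2,22)]:
  edge (0,14)–(9,14): crosses AB
  edge (9,14)–(11,16): clear
  edge (11,16)–(8,24): crosses AB
  edge (8,24)–(2,22): clear
  edge (2,22)–(0,14): clear
  → BLOCKED
Obstacle 3 [(0,9) (5,0) (11,1) (11,10)]:
  edge (0,9)–(5,0): clear
  edge (5,0)–(11,1): clear
  edge (11,1)–(11,10): clear
  edge (11,10)–(0,9): clear
  midpoint (23/2,33/2) outside
  → clear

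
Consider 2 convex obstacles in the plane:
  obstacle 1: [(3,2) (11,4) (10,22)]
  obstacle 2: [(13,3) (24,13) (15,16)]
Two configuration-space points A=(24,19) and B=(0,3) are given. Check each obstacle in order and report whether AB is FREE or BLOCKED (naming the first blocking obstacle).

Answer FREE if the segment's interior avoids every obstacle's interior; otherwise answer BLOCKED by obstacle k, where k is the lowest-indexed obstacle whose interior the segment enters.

BLOCKED by obstacle 1

Obstacle 1 [(3,2) (11,4) (10,22)]:
  edge (3,2)–(11,4): clear
  edge (11,4)–(10,22): crosses AB
  edge (10,22)–(3,2): crosses AB
  → BLOCKED
Obstacle 2 [(13,3) (24,13) (15,16)]:
  edge (13,3)–(24,13): clear
  edge (24,13)–(15,16): crosses AB
  edge (15,16)–(13,3): crosses AB
  → BLOCKED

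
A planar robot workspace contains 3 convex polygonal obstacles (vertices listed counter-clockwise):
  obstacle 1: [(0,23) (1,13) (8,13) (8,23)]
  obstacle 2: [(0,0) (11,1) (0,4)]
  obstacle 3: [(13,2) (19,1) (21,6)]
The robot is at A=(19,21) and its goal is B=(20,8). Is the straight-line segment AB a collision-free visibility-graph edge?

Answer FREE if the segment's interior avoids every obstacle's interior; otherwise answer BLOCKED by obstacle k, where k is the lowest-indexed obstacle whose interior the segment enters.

Obstacle 1 [(0,23) (1,13) (8,13) (8,23)]:
  edge (0,23)–(1,13): clear
  edge (1,13)–(8,13): clear
  edge (8,13)–(8,23): clear
  edge (8,23)–(0,23): clear
  midpoint (39/2,29/2) outside
  → clear
Obstacle 2 [(0,0) (11,1) (0,4)]:
  edge (0,0)–(11,1): clear
  edge (11,1)–(0,4): clear
  edge (0,4)–(0,0): clear
  midpoint (39/2,29/2) outside
  → clear
Obstacle 3 [(13,2) (19,1) (21,6)]:
  edge (13,2)–(19,1): clear
  edge (19,1)–(21,6): clear
  edge (21,6)–(13,2): clear
  midpoint (39/2,29/2) outside
  → clear

FREE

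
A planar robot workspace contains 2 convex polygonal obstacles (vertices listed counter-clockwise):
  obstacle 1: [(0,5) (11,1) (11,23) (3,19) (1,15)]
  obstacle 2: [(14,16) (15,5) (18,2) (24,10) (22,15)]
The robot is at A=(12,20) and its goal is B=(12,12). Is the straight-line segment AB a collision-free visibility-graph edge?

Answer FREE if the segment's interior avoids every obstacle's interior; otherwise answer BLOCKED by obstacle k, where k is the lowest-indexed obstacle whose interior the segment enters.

Obstacle 1 [(0,5) (11,1) (11,23) (3,19) (1,15)]:
  edge (0,5)–(11,1): clear
  edge (11,1)–(11,23): clear
  edge (11,23)–(3,19): clear
  edge (3,19)–(1,15): clear
  edge (1,15)–(0,5): clear
  midpoint (12,16) outside
  → clear
Obstacle 2 [(14,16) (15,5) (18,2) (24,10) (22,15)]:
  edge (14,16)–(15,5): clear
  edge (15,5)–(18,2): clear
  edge (18,2)–(24,10): clear
  edge (24,10)–(22,15): clear
  edge (22,15)–(14,16): clear
  midpoint (12,16) outside
  → clear

FREE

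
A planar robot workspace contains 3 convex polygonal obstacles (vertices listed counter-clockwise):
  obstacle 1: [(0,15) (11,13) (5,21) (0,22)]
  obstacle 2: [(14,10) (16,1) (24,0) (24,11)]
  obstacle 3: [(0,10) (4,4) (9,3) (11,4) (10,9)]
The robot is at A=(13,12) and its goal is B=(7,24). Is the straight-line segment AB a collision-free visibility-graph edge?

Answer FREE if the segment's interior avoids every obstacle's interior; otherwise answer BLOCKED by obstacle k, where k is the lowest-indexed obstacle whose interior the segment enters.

FREE

Obstacle 1 [(0,15) (11,13) (5,21) (0,22)]:
  edge (0,15)–(11,13): clear
  edge (11,13)–(5,21): clear
  edge (5,21)–(0,22): clear
  edge (0,22)–(0,15): clear
  midpoint (10,18) outside
  → clear
Obstacle 2 [(14,10) (16,1) (24,0) (24,11)]:
  edge (14,10)–(16,1): clear
  edge (16,1)–(24,0): clear
  edge (24,0)–(24,11): clear
  edge (24,11)–(14,10): clear
  midpoint (10,18) outside
  → clear
Obstacle 3 [(0,10) (4,4) (9,3) (11,4) (10,9)]:
  edge (0,10)–(4,4): clear
  edge (4,4)–(9,3): clear
  edge (9,3)–(11,4): clear
  edge (11,4)–(10,9): clear
  edge (10,9)–(0,10): clear
  midpoint (10,18) outside
  → clear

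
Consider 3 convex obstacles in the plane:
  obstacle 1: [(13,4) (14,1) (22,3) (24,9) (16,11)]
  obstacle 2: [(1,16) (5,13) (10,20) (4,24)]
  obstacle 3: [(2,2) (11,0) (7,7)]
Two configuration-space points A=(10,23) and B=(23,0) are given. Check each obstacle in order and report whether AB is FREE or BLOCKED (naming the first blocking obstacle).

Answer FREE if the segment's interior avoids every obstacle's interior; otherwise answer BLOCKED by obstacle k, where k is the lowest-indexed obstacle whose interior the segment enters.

Obstacle 1 [(13,4) (14,1) (22,3) (24,9) (16,11)]:
  edge (13,4)–(14,1): clear
  edge (14,1)–(22,3): crosses AB
  edge (22,3)–(24,9): clear
  edge (24,9)–(16,11): crosses AB
  edge (16,11)–(13,4): clear
  → BLOCKED
Obstacle 2 [(1,16) (5,13) (10,20) (4,24)]:
  edge (1,16)–(5,13): clear
  edge (5,13)–(10,20): clear
  edge (10,20)–(4,24): clear
  edge (4,24)–(1,16): clear
  midpoint (33/2,23/2) outside
  → clear
Obstacle 3 [(2,2) (11,0) (7,7)]:
  edge (2,2)–(11,0): clear
  edge (11,0)–(7,7): clear
  edge (7,7)–(2,2): clear
  midpoint (33/2,23/2) outside
  → clear

BLOCKED by obstacle 1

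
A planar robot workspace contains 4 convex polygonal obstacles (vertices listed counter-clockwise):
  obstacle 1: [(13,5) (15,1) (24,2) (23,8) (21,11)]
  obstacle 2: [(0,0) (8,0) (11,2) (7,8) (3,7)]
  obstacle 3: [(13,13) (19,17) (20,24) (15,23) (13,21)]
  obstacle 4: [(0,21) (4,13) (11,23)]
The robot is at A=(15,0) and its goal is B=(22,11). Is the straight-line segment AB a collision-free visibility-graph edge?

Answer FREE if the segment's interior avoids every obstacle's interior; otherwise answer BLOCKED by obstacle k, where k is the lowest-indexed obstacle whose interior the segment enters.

BLOCKED by obstacle 1

Obstacle 1 [(13,5) (15,1) (24,2) (23,8) (21,11)]:
  edge (13,5)–(15,1): clear
  edge (15,1)–(24,2): crosses AB
  edge (24,2)–(23,8): clear
  edge (23,8)–(21,11): crosses AB
  edge (21,11)–(13,5): clear
  → BLOCKED
Obstacle 2 [(0,0) (8,0) (11,2) (7,8) (3,7)]:
  edge (0,0)–(8,0): clear
  edge (8,0)–(11,2): clear
  edge (11,2)–(7,8): clear
  edge (7,8)–(3,7): clear
  edge (3,7)–(0,0): clear
  midpoint (37/2,11/2) outside
  → clear
Obstacle 3 [(13,13) (19,17) (20,24) (15,23) (13,21)]:
  edge (13,13)–(19,17): clear
  edge (19,17)–(20,24): clear
  edge (20,24)–(15,23): clear
  edge (15,23)–(13,21): clear
  edge (13,21)–(13,13): clear
  midpoint (37/2,11/2) outside
  → clear
Obstacle 4 [(0,21) (4,13) (11,23)]:
  edge (0,21)–(4,13): clear
  edge (4,13)–(11,23): clear
  edge (11,23)–(0,21): clear
  midpoint (37/2,11/2) outside
  → clear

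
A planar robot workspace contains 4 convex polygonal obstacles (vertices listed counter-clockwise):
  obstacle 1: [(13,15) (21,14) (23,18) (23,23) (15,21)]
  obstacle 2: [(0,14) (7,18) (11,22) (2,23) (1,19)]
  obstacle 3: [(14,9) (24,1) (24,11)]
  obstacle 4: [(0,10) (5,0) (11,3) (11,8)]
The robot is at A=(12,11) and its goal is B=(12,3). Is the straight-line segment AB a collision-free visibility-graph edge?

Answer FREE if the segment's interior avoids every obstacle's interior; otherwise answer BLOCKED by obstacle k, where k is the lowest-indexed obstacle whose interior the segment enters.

Obstacle 1 [(13,15) (21,14) (23,18) (23,23) (15,21)]:
  edge (13,15)–(21,14): clear
  edge (21,14)–(23,18): clear
  edge (23,18)–(23,23): clear
  edge (23,23)–(15,21): clear
  edge (15,21)–(13,15): clear
  midpoint (12,7) outside
  → clear
Obstacle 2 [(0,14) (7,18) (11,22) (2,23) (1,19)]:
  edge (0,14)–(7,18): clear
  edge (7,18)–(11,22): clear
  edge (11,22)–(2,23): clear
  edge (2,23)–(1,19): clear
  edge (1,19)–(0,14): clear
  midpoint (12,7) outside
  → clear
Obstacle 3 [(14,9) (24,1) (24,11)]:
  edge (14,9)–(24,1): clear
  edge (24,1)–(24,11): clear
  edge (24,11)–(14,9): clear
  midpoint (12,7) outside
  → clear
Obstacle 4 [(0,10) (5,0) (11,3) (11,8)]:
  edge (0,10)–(5,0): clear
  edge (5,0)–(11,3): clear
  edge (11,3)–(11,8): clear
  edge (11,8)–(0,10): clear
  midpoint (12,7) outside
  → clear

FREE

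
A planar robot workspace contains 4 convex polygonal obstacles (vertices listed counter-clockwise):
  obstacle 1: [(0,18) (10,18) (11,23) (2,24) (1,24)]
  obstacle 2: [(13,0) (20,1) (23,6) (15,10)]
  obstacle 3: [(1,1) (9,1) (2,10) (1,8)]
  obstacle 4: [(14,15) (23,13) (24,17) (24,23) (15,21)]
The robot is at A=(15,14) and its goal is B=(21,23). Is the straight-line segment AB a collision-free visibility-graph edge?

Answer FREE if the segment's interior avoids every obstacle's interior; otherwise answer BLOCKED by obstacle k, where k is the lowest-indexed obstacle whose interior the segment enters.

BLOCKED by obstacle 4

Obstacle 1 [(0,18) (10,18) (11,23) (2,24) (1,24)]:
  edge (0,18)–(10,18): clear
  edge (10,18)–(11,23): clear
  edge (11,23)–(2,24): clear
  edge (2,24)–(1,24): clear
  edge (1,24)–(0,18): clear
  midpoint (18,37/2) outside
  → clear
Obstacle 2 [(13,0) (20,1) (23,6) (15,10)]:
  edge (13,0)–(20,1): clear
  edge (20,1)–(23,6): clear
  edge (23,6)–(15,10): clear
  edge (15,10)–(13,0): clear
  midpoint (18,37/2) outside
  → clear
Obstacle 3 [(1,1) (9,1) (2,10) (1,8)]:
  edge (1,1)–(9,1): clear
  edge (9,1)–(2,10): clear
  edge (2,10)–(1,8): clear
  edge (1,8)–(1,1): clear
  midpoint (18,37/2) outside
  → clear
Obstacle 4 [(14,15) (23,13) (24,17) (24,23) (15,21)]:
  edge (14,15)–(23,13): crosses AB
  edge (23,13)–(24,17): clear
  edge (24,17)–(24,23): clear
  edge (24,23)–(15,21): crosses AB
  edge (15,21)–(14,15): clear
  → BLOCKED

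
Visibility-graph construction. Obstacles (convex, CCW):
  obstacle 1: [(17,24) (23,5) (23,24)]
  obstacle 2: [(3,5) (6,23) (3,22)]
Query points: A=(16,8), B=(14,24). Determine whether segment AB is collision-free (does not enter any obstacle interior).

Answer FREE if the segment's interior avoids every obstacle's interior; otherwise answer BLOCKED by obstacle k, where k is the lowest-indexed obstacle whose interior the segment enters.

FREE

Obstacle 1 [(17,24) (23,5) (23,24)]:
  edge (17,24)–(23,5): clear
  edge (23,5)–(23,24): clear
  edge (23,24)–(17,24): clear
  midpoint (15,16) outside
  → clear
Obstacle 2 [(3,5) (6,23) (3,22)]:
  edge (3,5)–(6,23): clear
  edge (6,23)–(3,22): clear
  edge (3,22)–(3,5): clear
  midpoint (15,16) outside
  → clear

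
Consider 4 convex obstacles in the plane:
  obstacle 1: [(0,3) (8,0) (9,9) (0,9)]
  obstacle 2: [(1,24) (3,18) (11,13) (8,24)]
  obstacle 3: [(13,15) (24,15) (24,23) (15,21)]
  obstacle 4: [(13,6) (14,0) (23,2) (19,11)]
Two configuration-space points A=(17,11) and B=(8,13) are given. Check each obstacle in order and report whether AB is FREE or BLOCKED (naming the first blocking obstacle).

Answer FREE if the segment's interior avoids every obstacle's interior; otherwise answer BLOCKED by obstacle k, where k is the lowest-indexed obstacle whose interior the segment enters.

Obstacle 1 [(0,3) (8,0) (9,9) (0,9)]:
  edge (0,3)–(8,0): clear
  edge (8,0)–(9,9): clear
  edge (9,9)–(0,9): clear
  edge (0,9)–(0,3): clear
  midpoint (25/2,12) outside
  → clear
Obstacle 2 [(1,24) (3,18) (11,13) (8,24)]:
  edge (1,24)–(3,18): clear
  edge (3,18)–(11,13): clear
  edge (11,13)–(8,24): clear
  edge (8,24)–(1,24): clear
  midpoint (25/2,12) outside
  → clear
Obstacle 3 [(13,15) (24,15) (24,23) (15,21)]:
  edge (13,15)–(24,15): clear
  edge (24,15)–(24,23): clear
  edge (24,23)–(15,21): clear
  edge (15,21)–(13,15): clear
  midpoint (25/2,12) outside
  → clear
Obstacle 4 [(13,6) (14,0) (23,2) (19,11)]:
  edge (13,6)–(14,0): clear
  edge (14,0)–(23,2): clear
  edge (23,2)–(19,11): clear
  edge (19,11)–(13,6): clear
  midpoint (25/2,12) outside
  → clear

FREE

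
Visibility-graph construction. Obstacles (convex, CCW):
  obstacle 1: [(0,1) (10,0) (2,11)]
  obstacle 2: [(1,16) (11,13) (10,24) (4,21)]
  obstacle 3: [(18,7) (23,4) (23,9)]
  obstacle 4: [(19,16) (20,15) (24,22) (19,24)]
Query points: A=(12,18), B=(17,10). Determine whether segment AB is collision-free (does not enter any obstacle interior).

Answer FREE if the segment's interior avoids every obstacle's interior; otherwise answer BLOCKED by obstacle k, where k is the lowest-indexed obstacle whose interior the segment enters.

Obstacle 1 [(0,1) (10,0) (2,11)]:
  edge (0,1)–(10,0): clear
  edge (10,0)–(2,11): clear
  edge (2,11)–(0,1): clear
  midpoint (29/2,14) outside
  → clear
Obstacle 2 [(1,16) (11,13) (10,24) (4,21)]:
  edge (1,16)–(11,13): clear
  edge (11,13)–(10,24): clear
  edge (10,24)–(4,21): clear
  edge (4,21)–(1,16): clear
  midpoint (29/2,14) outside
  → clear
Obstacle 3 [(18,7) (23,4) (23,9)]:
  edge (18,7)–(23,4): clear
  edge (23,4)–(23,9): clear
  edge (23,9)–(18,7): clear
  midpoint (29/2,14) outside
  → clear
Obstacle 4 [(19,16) (20,15) (24,22) (19,24)]:
  edge (19,16)–(20,15): clear
  edge (20,15)–(24,22): clear
  edge (24,22)–(19,24): clear
  edge (19,24)–(19,16): clear
  midpoint (29/2,14) outside
  → clear

FREE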